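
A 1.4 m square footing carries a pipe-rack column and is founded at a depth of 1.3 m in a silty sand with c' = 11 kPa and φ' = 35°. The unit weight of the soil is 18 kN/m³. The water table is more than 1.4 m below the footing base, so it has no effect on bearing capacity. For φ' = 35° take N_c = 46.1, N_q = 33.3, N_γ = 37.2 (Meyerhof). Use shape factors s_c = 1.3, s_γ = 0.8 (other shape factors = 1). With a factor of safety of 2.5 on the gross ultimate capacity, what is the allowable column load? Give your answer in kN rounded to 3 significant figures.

q = γ·D_f = 18 × 1.3 = 23.4 kPa.
c·N_c·s_c = 11 × 46.1 × 1.3 = 659.23 kPa
q·N_q = 23.4 × 33.3 = 779.22 kPa
0.5·γ·B·N_γ·s_γ = 0.5 × 18 × 1.4 × 37.2 × 0.8 = 374.98 kPa
q_ult = 659.23 + 779.22 + 374.98 = 1813.4 kPa.
Gross allowable pressure q_all = 1813.4 / 2.5 = 725.37 kPa.
Footing area = 1.96 m², so allowable column load = 725.37 × 1.96 = 1421.7 kN.

P_all ≈ 1420 kN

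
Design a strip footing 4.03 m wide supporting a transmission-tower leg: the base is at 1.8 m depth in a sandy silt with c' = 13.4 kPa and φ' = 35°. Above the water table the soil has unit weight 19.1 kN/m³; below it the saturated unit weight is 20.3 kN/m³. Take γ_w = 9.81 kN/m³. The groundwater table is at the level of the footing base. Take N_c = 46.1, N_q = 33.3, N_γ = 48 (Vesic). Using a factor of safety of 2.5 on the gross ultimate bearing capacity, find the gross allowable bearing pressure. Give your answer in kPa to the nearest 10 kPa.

Effective surcharge at the founding depth q = γ·D_f = 19.1 × 1.8 = 34.38 kPa.
The water table coincides with the base, so in the self-weight term γ → γ' = 10.49 kN/m³.
q_ult = c·N_c + q·N_q + 0.5·γ·B·N_γ
     = 13.4 × 46.1 + 34.38 × 33.3 + 0.5 × 10.49 × 4.03 × 48
     = 617.74 + 1144.9 + 1014.6 = 2777.2 kPa.
q_all = 2777.2 / 2.5 = 1110.9 kPa.

q_all ≈ 1110 kPa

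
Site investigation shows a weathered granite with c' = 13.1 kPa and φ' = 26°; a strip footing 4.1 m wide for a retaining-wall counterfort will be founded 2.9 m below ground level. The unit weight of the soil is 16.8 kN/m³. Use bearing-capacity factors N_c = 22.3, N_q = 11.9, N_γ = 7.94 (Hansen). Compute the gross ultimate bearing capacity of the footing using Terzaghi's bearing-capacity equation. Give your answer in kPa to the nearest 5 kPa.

q_ult ≈ 1145 kPa

Overburden at base level: q = 16.8 × 2.9 = 48.72 kPa.
Cohesion term c·N_c = 13.1 × 22.3 = 292.13 kPa; surcharge term q·N_q = 48.72 × 11.9 = 579.77 kPa; self-weight term 0.5·γ·B·N_γ = 0.5 × 16.8 × 4.1 × 7.94 = 273.45 kPa.
q_ult = 292.13 + 579.77 + 273.45 = 1145.4 kPa.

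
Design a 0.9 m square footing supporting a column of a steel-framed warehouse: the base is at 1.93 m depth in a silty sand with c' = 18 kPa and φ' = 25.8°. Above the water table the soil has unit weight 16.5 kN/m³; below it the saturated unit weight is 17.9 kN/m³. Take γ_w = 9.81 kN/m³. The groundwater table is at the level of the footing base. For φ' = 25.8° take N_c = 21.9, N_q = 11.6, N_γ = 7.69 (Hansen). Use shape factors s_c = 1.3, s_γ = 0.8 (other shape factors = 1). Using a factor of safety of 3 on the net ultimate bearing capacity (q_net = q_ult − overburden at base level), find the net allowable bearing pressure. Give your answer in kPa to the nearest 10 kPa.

Overburden at base level: q = 16.5 × 1.93 = 31.845 kPa.
Below the base the soil is submerged, so the ½γBN_γ term uses γ' = 17.9 − 9.81 = 8.09 kN/m³.
Cohesion term c·N_c·s_c = 18 × 21.9 × 1.3 = 512.46 kPa; surcharge term q·N_q = 31.845 × 11.6 = 369.4 kPa; self-weight term 0.5·γ·B·N_γ·s_γ = 0.5 × 8.09 × 0.9 × 7.69 × 0.8 = 22.396 kPa.
q_ult = 512.46 + 369.4 + 22.396 = 904.26 kPa.
q_net = 904.26 − 31.845 = 872.41 kPa.
q_all(net) = 872.41 / 3 = 290.8 kPa.

q_all(net) ≈ 290 kPa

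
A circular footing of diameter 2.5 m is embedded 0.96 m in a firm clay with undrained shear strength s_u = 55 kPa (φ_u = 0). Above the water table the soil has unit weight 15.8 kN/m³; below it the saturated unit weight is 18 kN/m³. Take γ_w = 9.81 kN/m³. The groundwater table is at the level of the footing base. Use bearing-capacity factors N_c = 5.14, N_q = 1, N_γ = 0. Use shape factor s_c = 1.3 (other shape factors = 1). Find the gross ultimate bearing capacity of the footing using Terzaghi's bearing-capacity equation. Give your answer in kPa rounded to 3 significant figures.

Effective surcharge at the founding depth q = γ·D_f = 15.8 × 0.96 = 15.168 kPa.
q_ult = c·N_c·s_c + q·N_q
     = 55 × 5.14 × 1.3 + 15.168 × 1
     = 367.51 + 15.168 = 382.68 kPa.

q_ult ≈ 383 kPa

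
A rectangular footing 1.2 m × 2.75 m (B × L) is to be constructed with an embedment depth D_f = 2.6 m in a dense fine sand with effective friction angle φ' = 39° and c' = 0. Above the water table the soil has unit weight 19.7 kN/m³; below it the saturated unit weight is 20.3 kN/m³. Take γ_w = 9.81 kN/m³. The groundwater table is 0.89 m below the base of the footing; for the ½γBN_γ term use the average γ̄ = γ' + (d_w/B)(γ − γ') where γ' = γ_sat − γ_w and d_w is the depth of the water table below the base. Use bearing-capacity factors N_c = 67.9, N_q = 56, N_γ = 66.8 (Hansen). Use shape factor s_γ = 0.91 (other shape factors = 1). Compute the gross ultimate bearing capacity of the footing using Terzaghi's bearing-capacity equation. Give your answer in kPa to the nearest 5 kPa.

Overburden at base level: q = 19.7 × 2.6 = 51.22 kPa.
The water table is 0.89 m below the base (< B = 1.2 m), so the ½γBN_γ term uses γ̄ = γ' + (d_w/B)(γ − γ') = 10.49 + (0.89/1.2)(19.7 − 10.49) = 17.321 kN/m³.
Surcharge term q·N_q = 51.22 × 56 = 2868.3 kPa; self-weight term 0.5·γ·B·N_γ·s_γ = 0.5 × 17.321 × 1.2 × 66.8 × 0.91 = 631.74 kPa.
q_ult = 2868.3 + 631.74 = 3500.1 kPa.

q_ult ≈ 3500 kPa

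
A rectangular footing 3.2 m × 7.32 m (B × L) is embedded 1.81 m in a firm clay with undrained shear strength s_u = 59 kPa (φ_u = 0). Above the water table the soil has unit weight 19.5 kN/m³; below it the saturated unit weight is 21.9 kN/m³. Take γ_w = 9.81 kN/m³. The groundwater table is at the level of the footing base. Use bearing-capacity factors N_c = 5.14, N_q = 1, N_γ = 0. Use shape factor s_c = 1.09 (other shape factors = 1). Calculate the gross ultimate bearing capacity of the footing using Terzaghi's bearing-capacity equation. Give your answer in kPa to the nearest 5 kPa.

q_ult ≈ 365 kPa

q = γ·D_f = 19.5 × 1.81 = 35.295 kPa.
c·N_c·s_c = 59 × 5.14 × 1.09 = 330.55 kPa
q·N_q = 35.295 × 1 = 35.295 kPa
q_ult = 330.55 + 35.295 = 365.85 kPa.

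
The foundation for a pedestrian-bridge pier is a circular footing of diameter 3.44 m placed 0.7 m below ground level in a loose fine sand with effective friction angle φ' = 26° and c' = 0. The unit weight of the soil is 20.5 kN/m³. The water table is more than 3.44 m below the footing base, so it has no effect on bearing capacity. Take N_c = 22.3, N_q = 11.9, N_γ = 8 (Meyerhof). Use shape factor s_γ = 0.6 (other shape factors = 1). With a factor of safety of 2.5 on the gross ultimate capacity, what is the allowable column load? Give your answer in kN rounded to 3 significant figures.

P_all ≈ 1260 kN

Effective surcharge at the founding depth q = γ·D_f = 20.5 × 0.7 = 14.35 kPa.
q_ult = q·N_q + 0.5·γ·B·N_γ·s_γ
     = 14.35 × 11.9 + 0.5 × 20.5 × 3.44 × 8 × 0.6
     = 170.77 + 169.25 = 340.01 kPa.
Gross allowable pressure q_all = 340.01 / 2.5 = 136.01 kPa.
Footing area = 9.2941 m², so allowable column load = 136.01 × 9.2941 = 1264 kN.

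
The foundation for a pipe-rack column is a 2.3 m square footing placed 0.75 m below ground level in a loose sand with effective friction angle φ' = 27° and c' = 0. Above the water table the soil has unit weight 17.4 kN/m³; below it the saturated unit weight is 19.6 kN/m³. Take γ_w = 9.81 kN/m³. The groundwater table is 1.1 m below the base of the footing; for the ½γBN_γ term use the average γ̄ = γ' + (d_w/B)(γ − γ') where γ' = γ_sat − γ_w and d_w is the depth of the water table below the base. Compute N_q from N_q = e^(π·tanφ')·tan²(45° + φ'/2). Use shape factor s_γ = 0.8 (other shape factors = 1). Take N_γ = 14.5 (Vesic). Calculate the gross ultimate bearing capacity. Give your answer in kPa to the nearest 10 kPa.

tan27° = 0.5095, so N_q = e^(π×0.5095)·tan²(58.5°) = 4.957 × 2.663 = 13.2.
Overburden at base level: q = 17.4 × 0.75 = 13.05 kPa.
The water table is 1.1 m below the base (< B = 2.3 m), so the ½γBN_γ term uses γ̄ = γ' + (d_w/B)(γ − γ') = 9.79 + (1.1/2.3)(17.4 − 9.79) = 13.43 kN/m³.
Surcharge term q·N_q = 13.05 × 13.199 = 172.25 kPa; self-weight term 0.5·γ·B·N_γ·s_γ = 0.5 × 13.43 × 2.3 × 14.5 × 0.8 = 179.15 kPa.
q_ult = 172.25 + 179.15 = 351.4 kPa.

q_ult ≈ 350 kPa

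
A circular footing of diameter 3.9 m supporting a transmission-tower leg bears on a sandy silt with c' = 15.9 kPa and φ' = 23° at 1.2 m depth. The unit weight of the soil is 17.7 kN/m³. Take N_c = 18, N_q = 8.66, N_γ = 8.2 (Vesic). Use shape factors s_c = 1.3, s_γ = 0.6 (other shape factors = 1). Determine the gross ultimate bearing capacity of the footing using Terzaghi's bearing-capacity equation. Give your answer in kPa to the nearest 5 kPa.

q_ult ≈ 725 kPa

Overburden at base level: q = 17.7 × 1.2 = 21.24 kPa.
Cohesion term c·N_c·s_c = 15.9 × 18 × 1.3 = 372.06 kPa; surcharge term q·N_q = 21.24 × 8.66 = 183.94 kPa; self-weight term 0.5·γ·B·N_γ·s_γ = 0.5 × 17.7 × 3.9 × 8.2 × 0.6 = 169.81 kPa.
q_ult = 372.06 + 183.94 + 169.81 = 725.81 kPa.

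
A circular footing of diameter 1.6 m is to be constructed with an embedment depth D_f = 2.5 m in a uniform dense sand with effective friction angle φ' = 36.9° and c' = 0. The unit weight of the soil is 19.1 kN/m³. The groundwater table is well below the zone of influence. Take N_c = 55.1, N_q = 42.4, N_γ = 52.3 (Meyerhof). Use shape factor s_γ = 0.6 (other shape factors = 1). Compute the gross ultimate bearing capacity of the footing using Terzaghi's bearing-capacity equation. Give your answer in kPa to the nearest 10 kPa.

Overburden at base level: q = 19.1 × 2.5 = 47.75 kPa.
Surcharge term q·N_q = 47.75 × 42.4 = 2024.6 kPa; self-weight term 0.5·γ·B·N_γ·s_γ = 0.5 × 19.1 × 1.6 × 52.3 × 0.6 = 479.49 kPa.
q_ult = 2024.6 + 479.49 = 2504.1 kPa.

q_ult ≈ 2500 kPa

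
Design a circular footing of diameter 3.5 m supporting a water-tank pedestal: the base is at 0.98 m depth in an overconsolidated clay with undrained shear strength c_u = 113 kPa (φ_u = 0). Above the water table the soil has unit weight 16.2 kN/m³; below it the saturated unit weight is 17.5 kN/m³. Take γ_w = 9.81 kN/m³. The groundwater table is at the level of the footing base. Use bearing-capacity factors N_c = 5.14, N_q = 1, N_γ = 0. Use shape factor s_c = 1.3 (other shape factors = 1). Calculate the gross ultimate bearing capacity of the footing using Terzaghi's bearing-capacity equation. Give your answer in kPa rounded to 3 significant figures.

q_ult ≈ 771 kPa

Overburden at base level: q = 16.2 × 0.98 = 15.876 kPa.
Cohesion term c·N_c·s_c = 113 × 5.14 × 1.3 = 755.07 kPa; surcharge term q·N_q = 15.876 × 1 = 15.876 kPa.
q_ult = 755.07 + 15.876 = 770.94 kPa.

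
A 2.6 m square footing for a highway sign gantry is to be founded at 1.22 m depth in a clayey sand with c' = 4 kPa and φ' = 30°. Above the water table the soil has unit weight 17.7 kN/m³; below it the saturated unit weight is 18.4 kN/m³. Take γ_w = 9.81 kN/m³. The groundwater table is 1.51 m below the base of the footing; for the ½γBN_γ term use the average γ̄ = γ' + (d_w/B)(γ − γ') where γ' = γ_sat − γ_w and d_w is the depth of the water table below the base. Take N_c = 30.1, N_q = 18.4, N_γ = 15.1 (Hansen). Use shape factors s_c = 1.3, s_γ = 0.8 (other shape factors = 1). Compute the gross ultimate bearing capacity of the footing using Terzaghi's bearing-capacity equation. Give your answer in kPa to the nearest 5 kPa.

q_ult ≈ 770 kPa

Overburden at base level: q = 17.7 × 1.22 = 21.594 kPa.
The water table is 1.51 m below the base (< B = 2.6 m), so the ½γBN_γ term uses γ̄ = γ' + (d_w/B)(γ − γ') = 8.59 + (1.51/2.6)(17.7 − 8.59) = 13.881 kN/m³.
Cohesion term c·N_c·s_c = 4 × 30.1 × 1.3 = 156.52 kPa; surcharge term q·N_q = 21.594 × 18.4 = 397.33 kPa; self-weight term 0.5·γ·B·N_γ·s_γ = 0.5 × 13.881 × 2.6 × 15.1 × 0.8 = 217.98 kPa.
q_ult = 156.52 + 397.33 + 217.98 = 771.83 kPa.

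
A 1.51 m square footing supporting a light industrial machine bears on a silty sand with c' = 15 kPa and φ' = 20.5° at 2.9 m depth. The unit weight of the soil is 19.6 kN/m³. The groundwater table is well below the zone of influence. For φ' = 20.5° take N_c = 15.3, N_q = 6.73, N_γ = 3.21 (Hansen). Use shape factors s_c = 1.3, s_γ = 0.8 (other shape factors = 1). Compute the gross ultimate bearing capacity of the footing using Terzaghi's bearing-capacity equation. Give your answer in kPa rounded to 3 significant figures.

q_ult ≈ 719 kPa

Effective surcharge at the founding depth q = γ·D_f = 19.6 × 2.9 = 56.84 kPa.
q_ult = c·N_c·s_c + q·N_q + 0.5·γ·B·N_γ·s_γ
     = 15 × 15.3 × 1.3 + 56.84 × 6.73 + 0.5 × 19.6 × 1.51 × 3.21 × 0.8
     = 298.35 + 382.53 + 38.001 = 718.88 kPa.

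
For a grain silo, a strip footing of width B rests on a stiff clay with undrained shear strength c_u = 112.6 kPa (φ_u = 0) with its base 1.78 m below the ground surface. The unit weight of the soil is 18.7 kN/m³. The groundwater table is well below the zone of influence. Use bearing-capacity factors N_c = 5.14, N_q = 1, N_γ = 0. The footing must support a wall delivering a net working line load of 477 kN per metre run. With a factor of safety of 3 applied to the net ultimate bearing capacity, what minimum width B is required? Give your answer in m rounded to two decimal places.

B = 2.47 m

Overburden at base level: q = 18.7 × 1.78 = 33.286 kPa.
Cohesion term c·N_c = 112.6 × 5.14 = 578.76 kPa; surcharge term q·N_q = 33.286 × 1 = 33.286 kPa.
q_ult = 578.76 + 33.286 = 612.05 kPa.
For φ = 0 the ½γBN_γ term vanishes, so q_ult is independent of B. q_net = 612.05 − 33.286 = 578.76 kPa; q_all(net) = 578.76/3 = 192.92 kPa.
Required width B = w / q_all(net) = 477 / 192.92 = 2.473 m.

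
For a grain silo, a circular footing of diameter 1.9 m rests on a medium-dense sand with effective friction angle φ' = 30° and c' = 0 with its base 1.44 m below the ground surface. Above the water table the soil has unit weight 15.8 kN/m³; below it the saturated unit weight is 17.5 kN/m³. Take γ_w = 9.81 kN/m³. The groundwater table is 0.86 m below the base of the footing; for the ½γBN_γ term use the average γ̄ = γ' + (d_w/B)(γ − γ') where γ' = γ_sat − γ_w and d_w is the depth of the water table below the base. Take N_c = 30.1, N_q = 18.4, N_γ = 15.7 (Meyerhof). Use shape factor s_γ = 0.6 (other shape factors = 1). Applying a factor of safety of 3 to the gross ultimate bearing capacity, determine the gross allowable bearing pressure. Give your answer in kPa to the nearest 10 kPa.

Overburden at base level: q = 15.8 × 1.44 = 22.752 kPa.
The water table is 0.86 m below the base (< B = 1.9 m), so the ½γBN_γ term uses γ̄ = γ' + (d_w/B)(γ − γ') = 7.69 + (0.86/1.9)(15.8 − 7.69) = 11.361 kN/m³.
Surcharge term q·N_q = 22.752 × 18.4 = 418.64 kPa; self-weight term 0.5·γ·B·N_γ·s_γ = 0.5 × 11.361 × 1.9 × 15.7 × 0.6 = 101.67 kPa.
q_ult = 418.64 + 101.67 = 520.3 kPa.
q_all = q_ult / FS = 520.3 / 3 = 173.43 kPa.

q_all ≈ 170 kPa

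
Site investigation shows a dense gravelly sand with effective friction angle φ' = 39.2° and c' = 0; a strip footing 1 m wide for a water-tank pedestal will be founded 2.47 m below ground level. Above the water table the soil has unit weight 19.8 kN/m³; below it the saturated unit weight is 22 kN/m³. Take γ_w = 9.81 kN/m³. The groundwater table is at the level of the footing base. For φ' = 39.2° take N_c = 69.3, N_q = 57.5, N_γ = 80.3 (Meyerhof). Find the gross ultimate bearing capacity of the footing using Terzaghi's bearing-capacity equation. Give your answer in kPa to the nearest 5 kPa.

q = γ·D_f = 19.8 × 2.47 = 48.906 kPa.
For the ½γBN_γ term take γ' = 22 − 9.81 = 12.19 kN/m³ (soil below base is submerged).
q·N_q = 48.906 × 57.5 = 2812.1 kPa
0.5·γ·B·N_γ = 0.5 × 12.19 × 1 × 80.3 = 489.43 kPa
q_ult = 2812.1 + 489.43 = 3301.5 kPa.

q_ult ≈ 3300 kPa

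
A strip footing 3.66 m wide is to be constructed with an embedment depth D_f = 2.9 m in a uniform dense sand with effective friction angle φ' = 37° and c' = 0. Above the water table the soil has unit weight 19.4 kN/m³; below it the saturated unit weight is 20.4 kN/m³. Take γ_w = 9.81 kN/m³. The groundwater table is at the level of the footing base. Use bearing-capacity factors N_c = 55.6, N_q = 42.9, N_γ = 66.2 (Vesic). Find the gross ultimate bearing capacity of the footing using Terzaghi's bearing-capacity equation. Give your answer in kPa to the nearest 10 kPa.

q_ult ≈ 3700 kPa

Effective surcharge at the founding depth q = γ·D_f = 19.4 × 2.9 = 56.26 kPa.
The water table coincides with the base, so in the self-weight term γ → γ' = 10.59 kN/m³.
q_ult = q·N_q + 0.5·γ·B·N_γ
     = 56.26 × 42.9 + 0.5 × 10.59 × 3.66 × 66.2
     = 2413.6 + 1282.9 = 3696.5 kPa.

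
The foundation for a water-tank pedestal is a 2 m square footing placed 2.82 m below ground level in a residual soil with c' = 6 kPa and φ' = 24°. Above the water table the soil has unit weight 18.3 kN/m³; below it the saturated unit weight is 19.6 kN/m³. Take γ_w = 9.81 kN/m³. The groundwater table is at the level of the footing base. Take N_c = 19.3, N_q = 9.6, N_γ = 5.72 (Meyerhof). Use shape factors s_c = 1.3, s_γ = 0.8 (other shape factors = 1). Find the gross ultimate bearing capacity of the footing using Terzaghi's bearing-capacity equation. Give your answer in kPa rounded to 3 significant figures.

Overburden at base level: q = 18.3 × 2.82 = 51.606 kPa.
Below the base the soil is submerged, so the ½γBN_γ term uses γ' = 19.6 − 9.81 = 9.79 kN/m³.
Cohesion term c·N_c·s_c = 6 × 19.3 × 1.3 = 150.54 kPa; surcharge term q·N_q = 51.606 × 9.6 = 495.42 kPa; self-weight term 0.5·γ·B·N_γ·s_γ = 0.5 × 9.79 × 2 × 5.72 × 0.8 = 44.799 kPa.
q_ult = 150.54 + 495.42 + 44.799 = 690.76 kPa.

q_ult ≈ 691 kPa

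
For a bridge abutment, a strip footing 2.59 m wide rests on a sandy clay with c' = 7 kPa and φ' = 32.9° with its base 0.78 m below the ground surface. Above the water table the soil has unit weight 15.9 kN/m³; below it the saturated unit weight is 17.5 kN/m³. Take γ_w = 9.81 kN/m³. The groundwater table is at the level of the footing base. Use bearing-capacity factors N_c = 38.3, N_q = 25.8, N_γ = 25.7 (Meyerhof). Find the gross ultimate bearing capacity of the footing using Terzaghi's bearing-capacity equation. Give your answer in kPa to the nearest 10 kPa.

q_ult ≈ 840 kPa

q = γ·D_f = 15.9 × 0.78 = 12.402 kPa.
For the ½γBN_γ term take γ' = 17.5 − 9.81 = 7.69 kN/m³ (soil below base is submerged).
c·N_c = 7 × 38.3 = 268.1 kPa
q·N_q = 12.402 × 25.8 = 319.97 kPa
0.5·γ·B·N_γ = 0.5 × 7.69 × 2.59 × 25.7 = 255.93 kPa
q_ult = 268.1 + 319.97 + 255.93 = 844.01 kPa.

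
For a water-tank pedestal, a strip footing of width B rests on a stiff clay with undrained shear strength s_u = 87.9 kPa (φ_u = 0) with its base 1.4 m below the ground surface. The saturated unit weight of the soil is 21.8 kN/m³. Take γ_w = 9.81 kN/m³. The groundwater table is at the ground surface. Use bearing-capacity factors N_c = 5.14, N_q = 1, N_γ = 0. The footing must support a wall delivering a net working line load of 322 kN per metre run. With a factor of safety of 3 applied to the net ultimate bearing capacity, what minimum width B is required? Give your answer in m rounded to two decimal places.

With the water table at the surface the whole profile is submerged: γ' = 21.8 − 9.81 = 11.99 kN/m³, so q = γ'·D_f = 16.786 kPa.
q_ult = c·N_c + q·N_q
     = 87.9 × 5.14 + 16.786 × 1
     = 451.81 + 16.786 = 468.59 kPa.
For φ = 0 the ½γBN_γ term vanishes, so q_ult is independent of B. q_net = 468.59 − 16.786 = 451.81 kPa; q_all(net) = 451.81/3 = 150.6 kPa.
Required width B = w / q_all(net) = 322 / 150.6 = 2.138 m.

B = 2.14 m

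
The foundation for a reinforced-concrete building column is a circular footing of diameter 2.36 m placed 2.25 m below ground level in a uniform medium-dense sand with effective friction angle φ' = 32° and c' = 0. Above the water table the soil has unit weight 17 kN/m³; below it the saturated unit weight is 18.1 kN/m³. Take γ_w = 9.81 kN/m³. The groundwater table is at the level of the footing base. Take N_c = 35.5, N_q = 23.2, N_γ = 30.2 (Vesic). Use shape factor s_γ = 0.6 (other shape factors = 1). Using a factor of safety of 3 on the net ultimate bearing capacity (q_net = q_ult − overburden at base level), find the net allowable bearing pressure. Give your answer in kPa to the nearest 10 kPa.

Effective surcharge at the founding depth q = γ·D_f = 17 × 2.25 = 38.25 kPa.
The water table coincides with the base, so in the self-weight term γ → γ' = 8.29 kN/m³.
q_ult = q·N_q + 0.5·γ·B·N_γ·s_γ
     = 38.25 × 23.2 + 0.5 × 8.29 × 2.36 × 30.2 × 0.6
     = 887.4 + 177.25 = 1064.7 kPa.
q_net = 1064.7 − 38.25 = 1026.4 kPa.
q_all(net) = 1026.4 / 3 = 342.13 kPa.

q_all(net) ≈ 340 kPa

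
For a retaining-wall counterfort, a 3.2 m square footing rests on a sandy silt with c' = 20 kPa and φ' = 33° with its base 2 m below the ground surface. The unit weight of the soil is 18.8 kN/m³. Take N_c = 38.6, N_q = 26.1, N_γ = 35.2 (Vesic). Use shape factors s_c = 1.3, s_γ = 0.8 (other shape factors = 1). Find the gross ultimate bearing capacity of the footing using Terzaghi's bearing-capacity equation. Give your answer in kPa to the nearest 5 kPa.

q_ult ≈ 2830 kPa

q = γ·D_f = 18.8 × 2 = 37.6 kPa.
c·N_c·s_c = 20 × 38.6 × 1.3 = 1003.6 kPa
q·N_q = 37.6 × 26.1 = 981.36 kPa
0.5·γ·B·N_γ·s_γ = 0.5 × 18.8 × 3.2 × 35.2 × 0.8 = 847.05 kPa
q_ult = 1003.6 + 981.36 + 847.05 = 2832 kPa.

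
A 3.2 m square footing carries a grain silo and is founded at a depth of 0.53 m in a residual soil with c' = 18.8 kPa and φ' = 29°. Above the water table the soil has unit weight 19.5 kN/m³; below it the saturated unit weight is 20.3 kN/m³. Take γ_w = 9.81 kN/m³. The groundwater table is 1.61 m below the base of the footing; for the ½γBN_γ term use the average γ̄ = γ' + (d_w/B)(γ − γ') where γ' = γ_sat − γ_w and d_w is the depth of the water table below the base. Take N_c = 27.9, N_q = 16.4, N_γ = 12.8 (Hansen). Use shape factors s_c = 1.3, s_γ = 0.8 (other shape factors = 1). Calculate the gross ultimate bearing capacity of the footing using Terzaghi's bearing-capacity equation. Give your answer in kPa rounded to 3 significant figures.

q_ult ≈ 1100 kPa

Overburden at base level: q = 19.5 × 0.53 = 10.335 kPa.
The water table is 1.61 m below the base (< B = 3.2 m), so the ½γBN_γ term uses γ̄ = γ' + (d_w/B)(γ − γ') = 10.49 + (1.61/3.2)(19.5 − 10.49) = 15.023 kN/m³.
Cohesion term c·N_c·s_c = 18.8 × 27.9 × 1.3 = 681.88 kPa; surcharge term q·N_q = 10.335 × 16.4 = 169.49 kPa; self-weight term 0.5·γ·B·N_γ·s_γ = 0.5 × 15.023 × 3.2 × 12.8 × 0.8 = 246.14 kPa.
q_ult = 681.88 + 169.49 + 246.14 = 1097.5 kPa.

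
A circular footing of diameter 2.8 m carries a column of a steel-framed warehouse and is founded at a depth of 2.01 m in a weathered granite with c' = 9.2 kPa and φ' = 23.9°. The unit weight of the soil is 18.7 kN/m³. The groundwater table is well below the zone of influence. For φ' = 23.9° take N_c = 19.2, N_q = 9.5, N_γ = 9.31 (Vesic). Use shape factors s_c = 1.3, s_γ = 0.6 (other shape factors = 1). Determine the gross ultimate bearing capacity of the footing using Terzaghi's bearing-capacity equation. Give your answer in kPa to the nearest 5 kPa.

q = γ·D_f = 18.7 × 2.01 = 37.587 kPa.
c·N_c·s_c = 9.2 × 19.2 × 1.3 = 229.63 kPa
q·N_q = 37.587 × 9.5 = 357.08 kPa
0.5·γ·B·N_γ·s_γ = 0.5 × 18.7 × 2.8 × 9.31 × 0.6 = 146.24 kPa
q_ult = 229.63 + 357.08 + 146.24 = 732.95 kPa.

q_ult ≈ 735 kPa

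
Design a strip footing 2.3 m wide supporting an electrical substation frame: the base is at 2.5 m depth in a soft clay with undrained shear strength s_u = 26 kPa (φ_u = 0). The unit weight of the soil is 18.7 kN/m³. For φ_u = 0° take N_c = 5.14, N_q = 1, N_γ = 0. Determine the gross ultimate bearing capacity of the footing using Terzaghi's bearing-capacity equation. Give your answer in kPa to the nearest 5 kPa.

q_ult ≈ 180 kPa

Overburden at base level: q = 18.7 × 2.5 = 46.75 kPa.
Cohesion term c·N_c = 26 × 5.14 = 133.64 kPa; surcharge term q·N_q = 46.75 × 1 = 46.75 kPa.
q_ult = 133.64 + 46.75 = 180.39 kPa.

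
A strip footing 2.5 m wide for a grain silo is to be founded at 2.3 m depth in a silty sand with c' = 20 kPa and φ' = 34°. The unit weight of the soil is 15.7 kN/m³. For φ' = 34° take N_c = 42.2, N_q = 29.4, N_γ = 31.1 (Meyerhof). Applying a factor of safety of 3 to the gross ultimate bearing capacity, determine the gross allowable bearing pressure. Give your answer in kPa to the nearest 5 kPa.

q_all ≈ 840 kPa

q = γ·D_f = 15.7 × 2.3 = 36.11 kPa.
c·N_c = 20 × 42.2 = 844 kPa
q·N_q = 36.11 × 29.4 = 1061.6 kPa
0.5·γ·B·N_γ = 0.5 × 15.7 × 2.5 × 31.1 = 610.34 kPa
q_ult = 844 + 1061.6 + 610.34 = 2516 kPa.
q_all = q_ult / FS = 2516 / 3 = 838.66 kPa.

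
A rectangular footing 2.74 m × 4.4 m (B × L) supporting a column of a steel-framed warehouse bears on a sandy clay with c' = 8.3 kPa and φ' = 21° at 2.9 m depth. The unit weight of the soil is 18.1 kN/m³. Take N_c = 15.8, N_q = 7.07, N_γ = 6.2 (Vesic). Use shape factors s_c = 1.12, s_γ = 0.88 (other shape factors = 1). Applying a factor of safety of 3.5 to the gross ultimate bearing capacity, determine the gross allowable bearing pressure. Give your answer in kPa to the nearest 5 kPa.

Effective surcharge at the founding depth q = γ·D_f = 18.1 × 2.9 = 52.49 kPa.
q_ult = c·N_c·s_c + q·N_q + 0.5·γ·B·N_γ·s_γ
     = 8.3 × 15.8 × 1.12 + 52.49 × 7.07 + 0.5 × 18.1 × 2.74 × 6.2 × 0.88
     = 146.88 + 371.1 + 135.29 = 653.27 kPa.
q_all = q_ult / FS = 653.27 / 3.5 = 186.65 kPa.

q_all ≈ 185 kPa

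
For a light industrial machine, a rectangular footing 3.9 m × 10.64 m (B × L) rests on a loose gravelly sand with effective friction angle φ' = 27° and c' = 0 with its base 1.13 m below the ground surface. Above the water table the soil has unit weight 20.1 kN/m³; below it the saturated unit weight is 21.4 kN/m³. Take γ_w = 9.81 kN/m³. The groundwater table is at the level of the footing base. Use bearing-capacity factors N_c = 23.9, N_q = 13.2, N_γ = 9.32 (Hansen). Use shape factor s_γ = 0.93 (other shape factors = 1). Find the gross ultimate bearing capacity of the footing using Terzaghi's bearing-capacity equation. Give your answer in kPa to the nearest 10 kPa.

q_ult ≈ 500 kPa

q = γ·D_f = 20.1 × 1.13 = 22.713 kPa.
For the ½γBN_γ term take γ' = 21.4 − 9.81 = 11.59 kN/m³ (soil below base is submerged).
q·N_q = 22.713 × 13.2 = 299.81 kPa
0.5·γ·B·N_γ·s_γ = 0.5 × 11.59 × 3.9 × 9.32 × 0.93 = 195.89 kPa
q_ult = 299.81 + 195.89 = 495.7 kPa.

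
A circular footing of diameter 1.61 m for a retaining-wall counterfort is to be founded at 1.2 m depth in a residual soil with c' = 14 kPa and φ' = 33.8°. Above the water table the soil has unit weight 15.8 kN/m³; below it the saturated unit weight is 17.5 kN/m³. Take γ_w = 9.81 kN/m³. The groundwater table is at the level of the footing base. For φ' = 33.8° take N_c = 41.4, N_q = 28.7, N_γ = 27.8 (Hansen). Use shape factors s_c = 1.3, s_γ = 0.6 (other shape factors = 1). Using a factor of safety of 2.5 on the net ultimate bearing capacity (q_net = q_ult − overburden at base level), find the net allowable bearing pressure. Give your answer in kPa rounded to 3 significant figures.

q = γ·D_f = 15.8 × 1.2 = 18.96 kPa.
For the ½γBN_γ term take γ' = 17.5 − 9.81 = 7.69 kN/m³ (soil below base is submerged).
c·N_c·s_c = 14 × 41.4 × 1.3 = 753.48 kPa
q·N_q = 18.96 × 28.7 = 544.15 kPa
0.5·γ·B·N_γ·s_γ = 0.5 × 7.69 × 1.61 × 27.8 × 0.6 = 103.26 kPa
q_ult = 753.48 + 544.15 + 103.26 = 1400.9 kPa.
q_net = 1400.9 − 18.96 = 1381.9 kPa.
q_all(net) = 1381.9 / 2.5 = 552.77 kPa.

q_all(net) ≈ 553 kPa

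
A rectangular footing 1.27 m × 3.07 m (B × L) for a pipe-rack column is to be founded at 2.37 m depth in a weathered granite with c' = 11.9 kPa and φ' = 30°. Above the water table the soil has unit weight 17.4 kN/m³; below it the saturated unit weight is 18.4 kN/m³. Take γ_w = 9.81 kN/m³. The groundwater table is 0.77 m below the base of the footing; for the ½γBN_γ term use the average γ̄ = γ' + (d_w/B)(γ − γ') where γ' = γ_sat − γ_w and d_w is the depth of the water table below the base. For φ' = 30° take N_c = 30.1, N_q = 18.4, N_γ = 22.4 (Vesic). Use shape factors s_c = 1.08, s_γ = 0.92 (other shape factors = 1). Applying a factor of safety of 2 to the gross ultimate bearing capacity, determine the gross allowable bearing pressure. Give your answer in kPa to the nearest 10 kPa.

Effective surcharge at the founding depth q = γ·D_f = 17.4 × 2.37 = 41.238 kPa.
With d_w = 0.77 m < B, γ̄ = 8.59 + (0.77/1.27) × (17.4 − 8.59) = 13.931 kN/m³.
q_ult = c·N_c·s_c + q·N_q + 0.5·γ·B·N_γ·s_γ
     = 11.9 × 30.1 × 1.08 + 41.238 × 18.4 + 0.5 × 13.931 × 1.27 × 22.4 × 0.92
     = 386.85 + 758.78 + 182.31 = 1327.9 kPa.
q_all = q_ult / FS = 1327.9 / 2 = 663.97 kPa.

q_all ≈ 660 kPa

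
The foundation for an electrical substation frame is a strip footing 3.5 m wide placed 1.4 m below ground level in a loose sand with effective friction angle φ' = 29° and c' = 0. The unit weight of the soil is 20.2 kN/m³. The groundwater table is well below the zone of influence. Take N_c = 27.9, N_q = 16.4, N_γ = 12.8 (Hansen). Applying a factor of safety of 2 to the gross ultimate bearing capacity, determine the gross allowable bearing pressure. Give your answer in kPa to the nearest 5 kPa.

q_all ≈ 460 kPa

q = γ·D_f = 20.2 × 1.4 = 28.28 kPa.
q·N_q = 28.28 × 16.4 = 463.79 kPa
0.5·γ·B·N_γ = 0.5 × 20.2 × 3.5 × 12.8 = 452.48 kPa
q_ult = 463.79 + 452.48 = 916.27 kPa.
q_all = q_ult / FS = 916.27 / 2 = 458.14 kPa.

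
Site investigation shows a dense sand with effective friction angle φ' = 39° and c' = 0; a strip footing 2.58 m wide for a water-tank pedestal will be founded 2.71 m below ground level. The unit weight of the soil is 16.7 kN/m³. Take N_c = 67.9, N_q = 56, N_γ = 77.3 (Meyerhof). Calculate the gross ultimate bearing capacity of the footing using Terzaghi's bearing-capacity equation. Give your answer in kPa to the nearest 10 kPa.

q_ult ≈ 4200 kPa

Overburden at base level: q = 16.7 × 2.71 = 45.257 kPa.
Surcharge term q·N_q = 45.257 × 56 = 2534.4 kPa; self-weight term 0.5·γ·B·N_γ = 0.5 × 16.7 × 2.58 × 77.3 = 1665.3 kPa.
q_ult = 2534.4 + 1665.3 = 4199.7 kPa.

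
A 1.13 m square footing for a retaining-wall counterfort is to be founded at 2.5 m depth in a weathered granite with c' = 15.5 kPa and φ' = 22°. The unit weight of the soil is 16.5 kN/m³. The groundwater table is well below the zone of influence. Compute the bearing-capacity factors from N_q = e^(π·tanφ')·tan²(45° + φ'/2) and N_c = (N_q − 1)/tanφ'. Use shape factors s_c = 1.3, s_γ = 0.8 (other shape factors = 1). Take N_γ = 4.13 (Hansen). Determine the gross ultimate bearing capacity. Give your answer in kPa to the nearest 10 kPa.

q_ult ≈ 690 kPa

tan22° = 0.404, so N_q = e^(π×0.404)·tan²(56°) = 3.558 × 2.198 = 7.82.
N_c = (7.82 − 1)/tan22° = 16.88.
q = γ·D_f = 16.5 × 2.5 = 41.25 kPa.
c·N_c·s_c = 15.5 × 16.883 × 1.3 = 340.19 kPa
q·N_q = 41.25 × 7.8211 = 322.62 kPa
0.5·γ·B·N_γ·s_γ = 0.5 × 16.5 × 1.13 × 4.13 × 0.8 = 30.802 kPa
q_ult = 340.19 + 322.62 + 30.802 = 693.61 kPa.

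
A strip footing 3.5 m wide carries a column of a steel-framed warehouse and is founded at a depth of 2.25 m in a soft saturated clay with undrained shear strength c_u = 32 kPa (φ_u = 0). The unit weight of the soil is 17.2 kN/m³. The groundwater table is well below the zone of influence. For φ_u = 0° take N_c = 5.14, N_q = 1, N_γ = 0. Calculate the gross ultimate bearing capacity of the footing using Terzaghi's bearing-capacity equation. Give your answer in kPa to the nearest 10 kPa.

Overburden at base level: q = 17.2 × 2.25 = 38.7 kPa.
Cohesion term c·N_c = 32 × 5.14 = 164.48 kPa; surcharge term q·N_q = 38.7 × 1 = 38.7 kPa.
q_ult = 164.48 + 38.7 = 203.18 kPa.

q_ult ≈ 200 kPa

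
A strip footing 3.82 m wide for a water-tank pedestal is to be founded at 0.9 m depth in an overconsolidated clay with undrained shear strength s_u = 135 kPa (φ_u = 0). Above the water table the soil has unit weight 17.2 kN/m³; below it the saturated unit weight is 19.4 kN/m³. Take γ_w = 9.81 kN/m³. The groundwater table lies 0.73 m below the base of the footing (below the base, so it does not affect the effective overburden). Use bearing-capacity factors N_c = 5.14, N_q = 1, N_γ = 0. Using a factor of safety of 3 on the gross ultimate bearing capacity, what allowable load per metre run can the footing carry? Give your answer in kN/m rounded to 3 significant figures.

≈ 903 kN/m

q = γ·D_f = 17.2 × 0.9 = 15.48 kPa.
c·N_c = 135 × 5.14 = 693.9 kPa
q·N_q = 15.48 × 1 = 15.48 kPa
q_ult = 693.9 + 15.48 = 709.38 kPa.
Gross allowable pressure q_all = 709.38 / 3 = 236.46 kPa.
Allowable wall load = q_all × B = 236.46 × 3.82 = 903.28 kN per metre run.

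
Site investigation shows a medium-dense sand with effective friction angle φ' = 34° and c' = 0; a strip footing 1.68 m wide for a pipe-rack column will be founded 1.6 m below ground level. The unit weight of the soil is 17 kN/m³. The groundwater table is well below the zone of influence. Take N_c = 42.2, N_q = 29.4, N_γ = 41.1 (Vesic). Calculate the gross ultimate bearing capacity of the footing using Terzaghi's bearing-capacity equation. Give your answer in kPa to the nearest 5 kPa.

q_ult ≈ 1385 kPa

Effective surcharge at the founding depth q = γ·D_f = 17 × 1.6 = 27.2 kPa.
q_ult = q·N_q + 0.5·γ·B·N_γ
     = 27.2 × 29.4 + 0.5 × 17 × 1.68 × 41.1
     = 799.68 + 586.91 = 1386.6 kPa.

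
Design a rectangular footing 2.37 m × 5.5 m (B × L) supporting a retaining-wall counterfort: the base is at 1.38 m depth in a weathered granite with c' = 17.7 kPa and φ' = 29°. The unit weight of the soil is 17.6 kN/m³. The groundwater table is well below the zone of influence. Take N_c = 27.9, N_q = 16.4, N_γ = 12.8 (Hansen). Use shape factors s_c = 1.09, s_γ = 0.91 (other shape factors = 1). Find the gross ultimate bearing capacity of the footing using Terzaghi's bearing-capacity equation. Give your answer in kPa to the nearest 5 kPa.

q_ult ≈ 1180 kPa

q = γ·D_f = 17.6 × 1.38 = 24.288 kPa.
c·N_c·s_c = 17.7 × 27.9 × 1.09 = 538.27 kPa
q·N_q = 24.288 × 16.4 = 398.32 kPa
0.5·γ·B·N_γ·s_γ = 0.5 × 17.6 × 2.37 × 12.8 × 0.91 = 242.93 kPa
q_ult = 538.27 + 398.32 + 242.93 = 1179.5 kPa.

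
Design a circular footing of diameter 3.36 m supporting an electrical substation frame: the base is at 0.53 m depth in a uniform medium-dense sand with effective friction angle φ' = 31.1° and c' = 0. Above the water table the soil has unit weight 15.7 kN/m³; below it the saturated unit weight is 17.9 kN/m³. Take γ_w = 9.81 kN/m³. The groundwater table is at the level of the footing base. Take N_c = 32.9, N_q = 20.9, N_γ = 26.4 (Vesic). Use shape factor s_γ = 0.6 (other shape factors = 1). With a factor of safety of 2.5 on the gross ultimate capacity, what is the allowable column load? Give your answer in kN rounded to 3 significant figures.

Effective surcharge at the founding depth q = γ·D_f = 15.7 × 0.53 = 8.321 kPa.
The water table coincides with the base, so in the self-weight term γ → γ' = 8.09 kN/m³.
q_ult = q·N_q + 0.5·γ·B·N_γ·s_γ
     = 8.321 × 20.9 + 0.5 × 8.09 × 3.36 × 26.4 × 0.6
     = 173.91 + 215.28 = 389.19 kPa.
Gross allowable pressure q_all = 389.19 / 2.5 = 155.68 kPa.
Footing area = 8.8668 m², so allowable column load = 155.68 × 8.8668 = 1380.4 kN.

P_all ≈ 1380 kN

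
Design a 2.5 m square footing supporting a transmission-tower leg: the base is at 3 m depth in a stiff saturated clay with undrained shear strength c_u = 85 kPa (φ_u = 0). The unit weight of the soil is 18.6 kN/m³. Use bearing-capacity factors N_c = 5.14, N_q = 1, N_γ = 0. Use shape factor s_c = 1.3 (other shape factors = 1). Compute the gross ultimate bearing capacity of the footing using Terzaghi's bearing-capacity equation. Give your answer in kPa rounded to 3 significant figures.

q_ult ≈ 624 kPa

q = γ·D_f = 18.6 × 3 = 55.8 kPa.
c·N_c·s_c = 85 × 5.14 × 1.3 = 567.97 kPa
q·N_q = 55.8 × 1 = 55.8 kPa
q_ult = 567.97 + 55.8 = 623.77 kPa.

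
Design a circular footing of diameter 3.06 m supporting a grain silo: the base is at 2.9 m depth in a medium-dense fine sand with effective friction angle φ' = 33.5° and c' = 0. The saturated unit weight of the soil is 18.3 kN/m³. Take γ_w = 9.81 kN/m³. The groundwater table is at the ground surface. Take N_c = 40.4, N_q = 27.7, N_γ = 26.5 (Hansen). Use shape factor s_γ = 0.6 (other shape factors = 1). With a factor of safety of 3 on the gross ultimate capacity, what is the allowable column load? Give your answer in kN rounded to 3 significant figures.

Water table at ground surface, so effective unit weight γ' = 18.3 − 9.81 = 8.49 kN/m³ is used throughout; overburden q = 8.49 × 2.9 = 24.621 kPa; the same γ' applies in the ½γBN_γ term.
Surcharge term q·N_q = 24.621 × 27.7 = 682 kPa; self-weight term 0.5·γ·B·N_γ·s_γ = 0.5 × 8.49 × 3.06 × 26.5 × 0.6 = 206.54 kPa.
q_ult = 682 + 206.54 = 888.54 kPa.
Gross allowable pressure q_all = 888.54 / 3 = 296.18 kPa.
Footing area = 7.3542 m², so allowable column load = 296.18 × 7.3542 = 2178.2 kN.

P_all ≈ 2180 kN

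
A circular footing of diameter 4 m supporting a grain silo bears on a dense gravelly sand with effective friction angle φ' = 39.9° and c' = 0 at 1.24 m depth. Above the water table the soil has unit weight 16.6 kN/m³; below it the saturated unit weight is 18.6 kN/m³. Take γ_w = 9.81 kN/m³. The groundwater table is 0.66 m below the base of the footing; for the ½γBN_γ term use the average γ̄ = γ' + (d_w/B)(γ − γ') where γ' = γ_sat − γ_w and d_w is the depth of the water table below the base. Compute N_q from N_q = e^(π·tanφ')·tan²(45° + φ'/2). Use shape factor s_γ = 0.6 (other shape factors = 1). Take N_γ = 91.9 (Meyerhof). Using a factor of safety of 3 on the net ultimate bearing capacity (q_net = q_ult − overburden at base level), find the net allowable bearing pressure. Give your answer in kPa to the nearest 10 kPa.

q_all(net) ≈ 800 kPa

N_q = e^(π·tan39.9°)·tan²(64.95°) = 63.31.
q = γ·D_f = 16.6 × 1.24 = 20.584 kPa.
γ' = 8.79 kN/m³; averaging over the depth B below the base, γ̄ = γ' + (d_w/B)(γ − γ') = 10.079 kN/m³.
q·N_q = 20.584 × 63.31 = 1303.2 kPa
0.5·γ·B·N_γ·s_γ = 0.5 × 10.079 × 4 × 91.9 × 0.6 = 1111.5 kPa
q_ult = 1303.2 + 1111.5 = 2414.6 kPa.
q_net = 2414.6 − 20.584 = 2394.1 kPa.
q_all(net) = 2394.1 / 3 = 798.02 kPa.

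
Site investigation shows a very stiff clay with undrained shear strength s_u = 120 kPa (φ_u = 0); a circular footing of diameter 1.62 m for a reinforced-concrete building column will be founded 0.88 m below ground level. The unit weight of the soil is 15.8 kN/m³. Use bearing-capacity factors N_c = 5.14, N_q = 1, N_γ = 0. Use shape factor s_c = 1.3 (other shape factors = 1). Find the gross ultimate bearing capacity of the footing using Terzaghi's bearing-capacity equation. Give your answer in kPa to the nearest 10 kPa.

q_ult ≈ 820 kPa

Effective surcharge at the founding depth q = γ·D_f = 15.8 × 0.88 = 13.904 kPa.
q_ult = c·N_c·s_c + q·N_q
     = 120 × 5.14 × 1.3 + 13.904 × 1
     = 801.84 + 13.904 = 815.74 kPa.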